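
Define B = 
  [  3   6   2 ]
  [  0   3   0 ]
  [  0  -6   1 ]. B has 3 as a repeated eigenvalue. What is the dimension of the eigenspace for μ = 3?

B − 3I = [[0, 6, 2], [0, 0, 0], [0, -6, -2]].
This matrix has rank 1, so its null space has dimension 3 − 1 = 2.

2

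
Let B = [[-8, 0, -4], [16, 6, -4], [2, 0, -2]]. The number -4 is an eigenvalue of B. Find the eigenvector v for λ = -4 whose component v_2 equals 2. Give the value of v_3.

1

B + 4I = [[-4, 0, -4], [16, 10, -4], [2, 0, 2]].
Solving (B + 4I)v = 0 gives the eigenspace spanned by (-1, 2, 1).
With v_2 = 2, v = (-1, 2, 1), so v_3 = 1.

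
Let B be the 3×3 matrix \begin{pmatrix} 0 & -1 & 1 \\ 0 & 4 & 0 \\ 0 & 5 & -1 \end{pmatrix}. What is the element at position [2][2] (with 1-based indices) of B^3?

Characteristic polynomial: λ^3 - 3λ^2 - 4λ = λ(λ - 4)(λ + 1), so the eigenvalues are -1, 0, 4.
λ=-1: eigenvector (-1, 0, 1).
λ=4: eigenvector (0, 1, 1).
λ=0: eigenvector (1, 0, 0).
P = [[-1, 0, 1], [0, 1, 0], [1, 1, 0]], D = diag(-1, 4, 0), P⁻¹ = [[0, -1, 1], [0, 1, 0], [1, -1, 1]].
B³ = P·diag(-1, 64, 0)·P⁻¹ = [[0, -1, 1], [0, 64, 0], [0, 65, -1]].
The requested entry is 64.

64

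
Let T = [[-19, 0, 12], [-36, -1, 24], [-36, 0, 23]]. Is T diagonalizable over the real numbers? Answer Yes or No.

Yes

Characteristic polynomial: p(μ) = μ^3 - 3μ^2 - 9μ - 5 = (μ - 5)(μ + 1)^2.
μ = -1 has algebraic multiplicity 2; rank(T + 1I) = 1, so geometric multiplicity = 2.
Every eigenvalue has geometric = algebraic multiplicity, so T is diagonalizable.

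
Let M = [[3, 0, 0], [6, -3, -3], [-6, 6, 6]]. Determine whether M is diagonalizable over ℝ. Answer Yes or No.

Yes

Characteristic polynomial: p(t) = t^3 - 6t^2 + 9t = t(t - 3)^2.
t = 3 has algebraic multiplicity 2; rank(M − 3I) = 1, so geometric multiplicity = 2.
Every eigenvalue has geometric = algebraic multiplicity, so M is diagonalizable.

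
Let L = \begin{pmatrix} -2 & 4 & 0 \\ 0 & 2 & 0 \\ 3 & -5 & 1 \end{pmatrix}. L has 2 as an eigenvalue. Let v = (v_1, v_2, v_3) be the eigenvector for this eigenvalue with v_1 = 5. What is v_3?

-10

L − 2I = [[-4, 4, 0], [0, 0, 0], [3, -5, -1]].
Solving (L − 2I)v = 0 gives the eigenspace spanned by (5, 5, -10).
With v_1 = 5, v = (5, 5, -10), so v_3 = -10.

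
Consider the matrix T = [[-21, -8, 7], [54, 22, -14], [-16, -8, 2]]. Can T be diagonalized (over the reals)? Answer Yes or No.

Yes

Characteristic polynomial: p(r) = r^3 - 3r^2 - 28r + 60 = (r - 6)(r - 2)(r + 5).
All 3 eigenvalues are distinct, so T is diagonalizable.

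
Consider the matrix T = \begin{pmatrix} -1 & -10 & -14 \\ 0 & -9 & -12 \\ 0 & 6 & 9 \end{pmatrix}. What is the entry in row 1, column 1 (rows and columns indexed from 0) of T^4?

81

Characteristic polynomial: r^3 + r^2 - 9r - 9 = (r - 3)(r + 1)(r + 3), so the eigenvalues are -3, -1, 3.
r=-1: eigenvector (1, 0, 0).
r=3: eigenvector (1, 1, -1).
r=-3: eigenvector (3, 2, -1).
P = [[1, 1, 3], [0, 1, 2], [0, -1, -1]], D = diag(-1, 3, -3), P⁻¹ = [[1, -2, -1], [0, -1, -2], [0, 1, 1]].
T⁴ = P·diag(1, 81, 81)·P⁻¹ = [[1, 160, 80], [0, 81, 0], [0, 0, 81]].
The requested entry is 81.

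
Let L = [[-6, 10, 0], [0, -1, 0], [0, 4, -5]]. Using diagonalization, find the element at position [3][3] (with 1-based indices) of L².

Characteristic polynomial: r^3 + 12r^2 + 41r + 30 = (r + 1)(r + 5)(r + 6), so the eigenvalues are -6, -5, -1.
r=-6: eigenvector (1, 0, 0).
r=-1: eigenvector (2, 1, 1).
r=-5: eigenvector (0, 0, 1).
P = [[1, 2, 0], [0, 1, 0], [0, 1, 1]], D = diag(-6, -1, -5), P⁻¹ = [[1, -2, 0], [0, 1, 0], [0, -1, 1]].
L² = P·diag(36, 1, 25)·P⁻¹ = [[36, -70, 0], [0, 1, 0], [0, -24, 25]].
The requested entry is 25.

25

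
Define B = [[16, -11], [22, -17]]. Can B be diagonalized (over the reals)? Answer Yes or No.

Yes

Characteristic polynomial: p(λ) = λ^2 + λ - 30 = (λ - 5)(λ + 6).
All 2 eigenvalues are distinct, so B is diagonalizable.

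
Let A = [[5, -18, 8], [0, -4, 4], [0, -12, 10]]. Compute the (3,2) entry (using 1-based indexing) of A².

-72

Characteristic polynomial: λ^3 - 11λ^2 + 38λ - 40 = (λ - 5)(λ - 4)(λ - 2), so the eigenvalues are 2, 4, 5.
λ=5: eigenvector (1, 0, 0).
λ=4: eigenvector (2, 1, 2).
λ=2: eigenvector (-4, -2, -3).
P = [[1, 2, -4], [0, 1, -2], [0, 2, -3]], D = diag(5, 4, 2), P⁻¹ = [[1, -2, 0], [0, -3, 2], [0, -2, 1]].
A² = P·diag(25, 16, 4)·P⁻¹ = [[25, -114, 48], [0, -32, 24], [0, -72, 52]].
The requested entry is -72.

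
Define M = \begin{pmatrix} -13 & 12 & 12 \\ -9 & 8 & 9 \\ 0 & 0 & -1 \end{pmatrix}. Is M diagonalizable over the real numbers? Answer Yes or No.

Characteristic polynomial: p(μ) = μ^3 + 6μ^2 + 9μ + 4 = (μ + 1)^2(μ + 4).
μ = -1 has algebraic multiplicity 2; rank(M + 1I) = 1, so geometric multiplicity = 2.
Every eigenvalue has geometric = algebraic multiplicity, so M is diagonalizable.

Yes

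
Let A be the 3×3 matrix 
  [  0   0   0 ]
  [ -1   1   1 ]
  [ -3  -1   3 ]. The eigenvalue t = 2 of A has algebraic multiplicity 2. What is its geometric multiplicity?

1

A − 2I = [[-2, 0, 0], [-1, -1, 1], [-3, -1, 1]].
This matrix has rank 2, so its null space has dimension 3 − 2 = 1.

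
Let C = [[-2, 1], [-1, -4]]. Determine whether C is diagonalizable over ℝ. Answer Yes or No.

Characteristic polynomial: p(t) = t^2 + 6t + 9 = (t + 3)^2.
t = -3 has algebraic multiplicity 2; rank(C + 3I) = 1, so geometric multiplicity = 1.
Geometric multiplicity < algebraic multiplicity, so C is not diagonalizable.

No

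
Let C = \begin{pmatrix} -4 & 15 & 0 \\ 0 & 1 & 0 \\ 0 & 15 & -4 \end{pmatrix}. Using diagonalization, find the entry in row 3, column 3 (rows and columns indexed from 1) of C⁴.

Characteristic polynomial: s^3 + 7s^2 + 8s - 16 = (s - 1)(s + 4)^2, so the eigenvalues are -4, -4, 1.
s=-4: eigenvector (-1, 0, -2).
s=1: eigenvector (3, 1, 3).
s=-4: eigenvector (1, 0, 1).
P = [[-1, 3, 1], [0, 1, 0], [-2, 3, 1]], D = diag(-4, 1, -4), P⁻¹ = [[1, 0, -1], [0, 1, 0], [2, -3, -1]].
C⁴ = P·diag(256, 1, 256)·P⁻¹ = [[256, -765, 0], [0, 1, 0], [0, -765, 256]].
The requested entry is 256.

256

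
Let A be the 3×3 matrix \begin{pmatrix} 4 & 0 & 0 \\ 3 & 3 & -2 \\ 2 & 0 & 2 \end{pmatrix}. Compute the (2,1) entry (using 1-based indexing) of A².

17

Characteristic polynomial: s^3 - 9s^2 + 26s - 24 = (s - 4)(s - 3)(s - 2), so the eigenvalues are 2, 3, 4.
s=4: eigenvector (1, 1, 1).
s=3: eigenvector (0, 1, 0).
s=2: eigenvector (0, 2, 1).
P = [[1, 0, 0], [1, 1, 2], [1, 0, 1]], D = diag(4, 3, 2), P⁻¹ = [[1, 0, 0], [1, 1, -2], [-1, 0, 1]].
A² = P·diag(16, 9, 4)·P⁻¹ = [[16, 0, 0], [17, 9, -10], [12, 0, 4]].
The requested entry is 17.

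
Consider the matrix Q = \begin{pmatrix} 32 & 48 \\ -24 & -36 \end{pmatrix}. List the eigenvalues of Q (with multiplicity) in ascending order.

Characteristic polynomial: p(s) = s^2 + 4s = s(s + 4).
Roots (with multiplicity): -4, 0.

-4, 0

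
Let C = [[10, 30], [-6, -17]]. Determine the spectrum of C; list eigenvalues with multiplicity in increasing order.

-5, -2

Characteristic polynomial: p(s) = s^2 + 7s + 10 = (s + 2)(s + 5).
Roots (with multiplicity): -5, -2.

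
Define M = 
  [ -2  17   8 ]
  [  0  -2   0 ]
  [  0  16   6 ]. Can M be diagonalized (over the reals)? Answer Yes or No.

Characteristic polynomial: p(μ) = μ^3 - 2μ^2 - 20μ - 24 = (μ - 6)(μ + 2)^2.
μ = -2 has algebraic multiplicity 2; rank(M + 2I) = 2, so geometric multiplicity = 1.
Geometric multiplicity < algebraic multiplicity, so M is not diagonalizable.

No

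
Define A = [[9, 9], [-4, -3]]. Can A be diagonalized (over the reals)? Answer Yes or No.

Characteristic polynomial: p(λ) = λ^2 - 6λ + 9 = (λ - 3)^2.
λ = 3 has algebraic multiplicity 2; rank(A − 3I) = 1, so geometric multiplicity = 1.
Geometric multiplicity < algebraic multiplicity, so A is not diagonalizable.

No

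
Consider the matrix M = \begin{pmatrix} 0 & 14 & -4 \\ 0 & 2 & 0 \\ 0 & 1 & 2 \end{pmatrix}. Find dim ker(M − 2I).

1

M − 2I = [[-2, 14, -4], [0, 0, 0], [0, 1, 0]].
This matrix has rank 2, so its null space has dimension 3 − 2 = 1.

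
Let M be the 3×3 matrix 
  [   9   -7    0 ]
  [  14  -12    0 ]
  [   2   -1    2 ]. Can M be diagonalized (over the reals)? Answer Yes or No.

No

Characteristic polynomial: p(λ) = λ^3 + λ^2 - 16λ + 20 = (λ - 2)^2(λ + 5).
λ = 2 has algebraic multiplicity 2; rank(M − 2I) = 2, so geometric multiplicity = 1.
Geometric multiplicity < algebraic multiplicity, so M is not diagonalizable.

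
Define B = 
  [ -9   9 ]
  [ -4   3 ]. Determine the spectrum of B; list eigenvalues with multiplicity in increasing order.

-3, -3

Characteristic polynomial: p(r) = r^2 + 6r + 9 = (r + 3)^2.
Roots (with multiplicity): -3, -3.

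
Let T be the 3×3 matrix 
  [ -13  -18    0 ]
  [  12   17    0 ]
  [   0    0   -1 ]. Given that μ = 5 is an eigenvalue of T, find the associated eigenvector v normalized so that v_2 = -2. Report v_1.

2

T − 5I = [[-18, -18, 0], [12, 12, 0], [0, 0, -6]].
Solving (T − 5I)v = 0 gives the eigenspace spanned by (2, -2, 0).
With v_2 = -2, v = (2, -2, 0), so v_1 = 2.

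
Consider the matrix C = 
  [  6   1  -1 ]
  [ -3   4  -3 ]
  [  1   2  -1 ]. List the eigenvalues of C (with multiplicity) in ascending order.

1, 4, 4

Characteristic polynomial: p(μ) = μ^3 - 9μ^2 + 24μ - 16 = (μ - 4)^2(μ - 1).
Roots (with multiplicity): 1, 4, 4.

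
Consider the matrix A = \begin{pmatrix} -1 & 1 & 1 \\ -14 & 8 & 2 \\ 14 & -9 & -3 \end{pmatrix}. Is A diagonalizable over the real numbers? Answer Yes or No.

No

Characteristic polynomial: p(t) = t^3 - 4t^2 - 11t - 6 = (t - 6)(t + 1)^2.
t = -1 has algebraic multiplicity 2; rank(A + 1I) = 2, so geometric multiplicity = 1.
Geometric multiplicity < algebraic multiplicity, so A is not diagonalizable.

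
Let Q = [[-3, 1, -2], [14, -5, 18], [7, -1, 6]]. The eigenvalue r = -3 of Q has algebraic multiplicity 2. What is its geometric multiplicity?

1

Q + 3I = [[0, 1, -2], [14, -2, 18], [7, -1, 9]].
This matrix has rank 2, so its null space has dimension 3 − 2 = 1.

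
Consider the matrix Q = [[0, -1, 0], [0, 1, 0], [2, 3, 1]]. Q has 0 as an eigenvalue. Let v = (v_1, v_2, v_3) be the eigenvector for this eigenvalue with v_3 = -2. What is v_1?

1

Q = [[0, -1, 0], [0, 1, 0], [2, 3, 1]].
Solving (Q)v = 0 gives the eigenspace spanned by (1, 0, -2).
With v_3 = -2, v = (1, 0, -2), so v_1 = 1.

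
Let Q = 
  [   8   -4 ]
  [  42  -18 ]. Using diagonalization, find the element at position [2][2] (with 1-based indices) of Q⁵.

-48288

Characteristic polynomial: t^2 + 10t + 24 = (t + 4)(t + 6), so the eigenvalues are -6, -4.
t=-6: eigenvector (-2, -7).
t=-4: eigenvector (1, 3).
P = [[-2, 1], [-7, 3]], D = diag(-6, -4), P⁻¹ = [[3, -1], [7, -2]].
Q⁵ = P·diag(-7776, -1024)·P⁻¹ = [[39488, -13504], [141792, -48288]].
The requested entry is -48288.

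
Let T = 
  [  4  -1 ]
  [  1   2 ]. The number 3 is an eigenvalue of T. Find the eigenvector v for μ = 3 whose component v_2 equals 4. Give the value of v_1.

4

T − 3I = [[1, -1], [1, -1]].
Solving (T − 3I)v = 0 gives the eigenspace spanned by (4, 4).
With v_2 = 4, v = (4, 4), so v_1 = 4.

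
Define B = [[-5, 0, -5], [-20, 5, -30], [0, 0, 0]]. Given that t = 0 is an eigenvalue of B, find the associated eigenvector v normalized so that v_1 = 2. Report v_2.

-4

B = [[-5, 0, -5], [-20, 5, -30], [0, 0, 0]].
Solving (B)v = 0 gives the eigenspace spanned by (2, -4, -2).
With v_1 = 2, v = (2, -4, -2), so v_2 = -4.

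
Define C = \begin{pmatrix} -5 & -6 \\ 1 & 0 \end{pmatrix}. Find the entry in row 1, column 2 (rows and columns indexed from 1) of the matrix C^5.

-1266

Characteristic polynomial: λ^2 + 5λ + 6 = (λ + 2)(λ + 3), so the eigenvalues are -3, -2.
λ=-3: eigenvector (3, -1).
λ=-2: eigenvector (-2, 1).
P = [[3, -2], [-1, 1]], D = diag(-3, -2), P⁻¹ = [[1, 2], [1, 3]].
C⁵ = P·diag(-243, -32)·P⁻¹ = [[-665, -1266], [211, 390]].
The requested entry is -1266.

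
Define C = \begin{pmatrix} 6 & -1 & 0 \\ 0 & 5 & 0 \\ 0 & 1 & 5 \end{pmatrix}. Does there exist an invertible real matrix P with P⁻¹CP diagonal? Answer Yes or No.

No

Characteristic polynomial: p(r) = r^3 - 16r^2 + 85r - 150 = (r - 6)(r - 5)^2.
r = 5 has algebraic multiplicity 2; rank(C − 5I) = 2, so geometric multiplicity = 1.
Geometric multiplicity < algebraic multiplicity, so C is not diagonalizable.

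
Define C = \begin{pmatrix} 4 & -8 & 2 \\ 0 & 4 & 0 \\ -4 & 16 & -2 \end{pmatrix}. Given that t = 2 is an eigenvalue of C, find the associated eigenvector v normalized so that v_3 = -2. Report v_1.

2

C − 2I = [[2, -8, 2], [0, 2, 0], [-4, 16, -4]].
Solving (C − 2I)v = 0 gives the eigenspace spanned by (2, 0, -2).
With v_3 = -2, v = (2, 0, -2), so v_1 = 2.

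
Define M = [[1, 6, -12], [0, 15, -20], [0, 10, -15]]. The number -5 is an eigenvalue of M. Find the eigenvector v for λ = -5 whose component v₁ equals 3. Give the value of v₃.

M + 5I = [[6, 6, -12], [0, 20, -20], [0, 10, -10]].
Solving (M + 5I)v = 0 gives the eigenspace spanned by (3, 3, 3).
With v₁ = 3, v = (3, 3, 3), so v₃ = 3.

3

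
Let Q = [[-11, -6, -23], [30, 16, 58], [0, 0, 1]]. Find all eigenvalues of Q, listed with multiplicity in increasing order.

1, 1, 4

Characteristic polynomial: p(t) = t^3 - 6t^2 + 9t - 4 = (t - 4)(t - 1)^2.
Roots (with multiplicity): 1, 1, 4.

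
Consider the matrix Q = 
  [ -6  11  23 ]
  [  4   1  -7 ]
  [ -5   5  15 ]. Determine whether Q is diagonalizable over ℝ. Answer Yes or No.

No

Characteristic polynomial: p(μ) = μ^3 - 10μ^2 + 25μ = μ(μ - 5)^2.
μ = 5 has algebraic multiplicity 2; rank(Q − 5I) = 2, so geometric multiplicity = 1.
Geometric multiplicity < algebraic multiplicity, so Q is not diagonalizable.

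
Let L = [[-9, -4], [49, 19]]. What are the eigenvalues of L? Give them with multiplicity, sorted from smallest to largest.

5, 5

Characteristic polynomial: p(t) = t^2 - 10t + 25 = (t - 5)^2.
Roots (with multiplicity): 5, 5.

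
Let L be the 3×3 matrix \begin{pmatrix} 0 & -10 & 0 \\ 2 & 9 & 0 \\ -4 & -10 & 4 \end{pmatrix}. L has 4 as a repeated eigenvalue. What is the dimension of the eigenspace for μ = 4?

L − 4I = [[-4, -10, 0], [2, 5, 0], [-4, -10, 0]].
This matrix has rank 1, so its null space has dimension 3 − 1 = 2.

2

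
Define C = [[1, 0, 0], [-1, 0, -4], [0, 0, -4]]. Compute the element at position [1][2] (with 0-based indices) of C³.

-64

Characteristic polynomial: μ^3 + 3μ^2 - 4μ = μ(μ - 1)(μ + 4), so the eigenvalues are -4, 0, 1.
μ=1: eigenvector (1, -1, 0).
μ=0: eigenvector (0, 1, 0).
μ=-4: eigenvector (0, 1, 1).
P = [[1, 0, 0], [-1, 1, 1], [0, 0, 1]], D = diag(1, 0, -4), P⁻¹ = [[1, 0, 0], [1, 1, -1], [0, 0, 1]].
C³ = P·diag(1, 0, -64)·P⁻¹ = [[1, 0, 0], [-1, 0, -64], [0, 0, -64]].
The requested entry is -64.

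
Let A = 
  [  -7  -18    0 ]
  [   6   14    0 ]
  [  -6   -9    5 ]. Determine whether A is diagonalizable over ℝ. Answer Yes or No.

Characteristic polynomial: p(s) = s^3 - 12s^2 + 45s - 50 = (s - 5)^2(s - 2).
s = 5 has algebraic multiplicity 2; rank(A − 5I) = 1, so geometric multiplicity = 2.
Every eigenvalue has geometric = algebraic multiplicity, so A is diagonalizable.

Yes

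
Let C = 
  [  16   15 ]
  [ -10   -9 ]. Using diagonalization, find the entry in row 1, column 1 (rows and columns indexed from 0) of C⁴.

Characteristic polynomial: λ^2 - 7λ + 6 = (λ - 6)(λ - 1), so the eigenvalues are 1, 6.
λ=1: eigenvector (1, -1).
λ=6: eigenvector (3, -2).
P = [[1, 3], [-1, -2]], D = diag(1, 6), P⁻¹ = [[-2, -3], [1, 1]].
C⁴ = P·diag(1, 1296)·P⁻¹ = [[3886, 3885], [-2590, -2589]].
The requested entry is -2589.

-2589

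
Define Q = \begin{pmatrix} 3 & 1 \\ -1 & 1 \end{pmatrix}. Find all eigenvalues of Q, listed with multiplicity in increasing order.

Characteristic polynomial: p(r) = r^2 - 4r + 4 = (r - 2)^2.
Roots (with multiplicity): 2, 2.

2, 2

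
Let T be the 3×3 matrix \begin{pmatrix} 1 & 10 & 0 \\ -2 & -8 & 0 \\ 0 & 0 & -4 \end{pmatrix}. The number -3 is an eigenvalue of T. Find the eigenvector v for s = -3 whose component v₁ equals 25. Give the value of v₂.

-10

T + 3I = [[4, 10, 0], [-2, -5, 0], [0, 0, -1]].
Solving (T + 3I)v = 0 gives the eigenspace spanned by (25, -10, 0).
With v₁ = 25, v = (25, -10, 0), so v₂ = -10.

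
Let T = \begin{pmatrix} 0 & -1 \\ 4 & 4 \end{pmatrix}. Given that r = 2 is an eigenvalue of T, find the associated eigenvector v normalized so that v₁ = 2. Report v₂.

-4

T − 2I = [[-2, -1], [4, 2]].
Solving (T − 2I)v = 0 gives the eigenspace spanned by (2, -4).
With v₁ = 2, v = (2, -4), so v₂ = -4.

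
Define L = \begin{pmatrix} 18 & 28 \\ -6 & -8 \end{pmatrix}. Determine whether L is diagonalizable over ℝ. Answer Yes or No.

Yes

Characteristic polynomial: p(λ) = λ^2 - 10λ + 24 = (λ - 6)(λ - 4).
All 2 eigenvalues are distinct, so L is diagonalizable.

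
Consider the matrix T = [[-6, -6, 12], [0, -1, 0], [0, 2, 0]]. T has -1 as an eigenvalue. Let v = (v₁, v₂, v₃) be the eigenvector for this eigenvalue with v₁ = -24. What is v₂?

T + 1I = [[-5, -6, 12], [0, 0, 0], [0, 2, 1]].
Solving (T + 1I)v = 0 gives the eigenspace spanned by (-24, 4, -8).
With v₁ = -24, v = (-24, 4, -8), so v₂ = 4.

4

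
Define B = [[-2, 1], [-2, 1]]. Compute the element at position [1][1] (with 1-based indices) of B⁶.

2

Characteristic polynomial: r^2 + r = r(r + 1), so the eigenvalues are -1, 0.
r=0: eigenvector (1, 2).
r=-1: eigenvector (-1, -1).
P = [[1, -1], [2, -1]], D = diag(0, -1), P⁻¹ = [[-1, 1], [-2, 1]].
B⁶ = P·diag(0, 1)·P⁻¹ = [[2, -1], [2, -1]].
The requested entry is 2.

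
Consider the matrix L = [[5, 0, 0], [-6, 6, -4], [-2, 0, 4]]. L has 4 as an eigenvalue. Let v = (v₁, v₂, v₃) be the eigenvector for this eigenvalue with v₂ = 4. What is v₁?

0

L − 4I = [[1, 0, 0], [-6, 2, -4], [-2, 0, 0]].
Solving (L − 4I)v = 0 gives the eigenspace spanned by (0, 4, 2).
With v₂ = 4, v = (0, 4, 2), so v₁ = 0.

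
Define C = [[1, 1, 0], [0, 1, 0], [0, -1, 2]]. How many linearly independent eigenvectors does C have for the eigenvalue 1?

1

C − 1I = [[0, 1, 0], [0, 0, 0], [0, -1, 1]].
This matrix has rank 2, so its null space has dimension 3 − 2 = 1.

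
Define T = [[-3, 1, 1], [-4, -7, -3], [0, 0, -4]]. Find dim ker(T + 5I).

1

T + 5I = [[2, 1, 1], [-4, -2, -3], [0, 0, 1]].
This matrix has rank 2, so its null space has dimension 3 − 2 = 1.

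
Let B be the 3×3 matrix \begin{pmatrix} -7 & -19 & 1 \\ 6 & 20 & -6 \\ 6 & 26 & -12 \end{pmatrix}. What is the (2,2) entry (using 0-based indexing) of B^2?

-6

Characteristic polynomial: s^3 - s^2 - 32s + 60 = (s - 5)(s - 2)(s + 6), so the eigenvalues are -6, 2, 5.
s=5: eigenvector (-3, 2, 2).
s=-6: eigenvector (1, 0, 1).
s=2: eigenvector (-2, 1, 1).
P = [[-3, 1, -2], [2, 0, 1], [2, 1, 1]], D = diag(5, -6, 2), P⁻¹ = [[1, 3, -1], [0, -1, 1], [-2, -5, 2]].
B² = P·diag(25, 36, 4)·P⁻¹ = [[-59, -221, 95], [42, 130, -42], [42, 94, -6]].
The requested entry is -6.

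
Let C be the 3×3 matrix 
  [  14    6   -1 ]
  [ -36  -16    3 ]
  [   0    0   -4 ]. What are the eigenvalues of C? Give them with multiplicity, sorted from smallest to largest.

-4, -4, 2

Characteristic polynomial: p(t) = t^3 + 6t^2 - 32 = (t - 2)(t + 4)^2.
Roots (with multiplicity): -4, -4, 2.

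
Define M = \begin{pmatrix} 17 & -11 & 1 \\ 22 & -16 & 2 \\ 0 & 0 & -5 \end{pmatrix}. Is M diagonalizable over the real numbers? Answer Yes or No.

No

Characteristic polynomial: p(t) = t^3 + 4t^2 - 35t - 150 = (t - 6)(t + 5)^2.
t = -5 has algebraic multiplicity 2; rank(M + 5I) = 2, so geometric multiplicity = 1.
Geometric multiplicity < algebraic multiplicity, so M is not diagonalizable.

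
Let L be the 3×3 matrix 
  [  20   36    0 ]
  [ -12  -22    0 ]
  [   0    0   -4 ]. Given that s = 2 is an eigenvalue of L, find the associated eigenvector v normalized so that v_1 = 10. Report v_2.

-5

L − 2I = [[18, 36, 0], [-12, -24, 0], [0, 0, -6]].
Solving (L − 2I)v = 0 gives the eigenspace spanned by (10, -5, 0).
With v_1 = 10, v = (10, -5, 0), so v_2 = -5.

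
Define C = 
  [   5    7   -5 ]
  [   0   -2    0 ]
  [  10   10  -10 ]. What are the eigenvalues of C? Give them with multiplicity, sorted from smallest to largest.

-5, -2, 0

Characteristic polynomial: p(λ) = λ^3 + 7λ^2 + 10λ = λ(λ + 2)(λ + 5).
Roots (with multiplicity): -5, -2, 0.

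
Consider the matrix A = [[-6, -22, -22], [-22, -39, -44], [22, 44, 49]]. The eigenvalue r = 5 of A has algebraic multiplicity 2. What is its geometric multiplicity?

A − 5I = [[-11, -22, -22], [-22, -44, -44], [22, 44, 44]].
This matrix has rank 1, so its null space has dimension 3 − 1 = 2.

2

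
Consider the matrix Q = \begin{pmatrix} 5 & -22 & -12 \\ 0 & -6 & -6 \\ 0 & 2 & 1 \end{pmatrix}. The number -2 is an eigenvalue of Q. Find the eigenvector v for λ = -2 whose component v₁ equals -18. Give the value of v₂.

Q + 2I = [[7, -22, -12], [0, -4, -6], [0, 2, 3]].
Solving (Q + 2I)v = 0 gives the eigenspace spanned by (-18, -9, 6).
With v₁ = -18, v = (-18, -9, 6), so v₂ = -9.

-9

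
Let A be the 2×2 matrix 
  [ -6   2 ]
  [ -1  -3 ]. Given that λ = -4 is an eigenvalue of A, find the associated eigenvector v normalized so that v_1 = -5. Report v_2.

A + 4I = [[-2, 2], [-1, 1]].
Solving (A + 4I)v = 0 gives the eigenspace spanned by (-5, -5).
With v_1 = -5, v = (-5, -5), so v_2 = -5.

-5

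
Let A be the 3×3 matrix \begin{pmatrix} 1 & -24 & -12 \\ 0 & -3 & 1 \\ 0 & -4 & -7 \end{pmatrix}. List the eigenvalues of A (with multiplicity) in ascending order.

Characteristic polynomial: p(t) = t^3 + 9t^2 + 15t - 25 = (t - 1)(t + 5)^2.
Roots (with multiplicity): -5, -5, 1.

-5, -5, 1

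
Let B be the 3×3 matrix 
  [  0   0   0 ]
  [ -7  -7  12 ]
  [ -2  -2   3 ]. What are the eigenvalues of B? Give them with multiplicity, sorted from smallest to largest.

-3, -1, 0

Characteristic polynomial: p(r) = r^3 + 4r^2 + 3r = r(r + 1)(r + 3).
Roots (with multiplicity): -3, -1, 0.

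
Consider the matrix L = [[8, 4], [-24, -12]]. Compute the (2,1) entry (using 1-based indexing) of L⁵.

-6144

Characteristic polynomial: s^2 + 4s = s(s + 4), so the eigenvalues are -4, 0.
s=0: eigenvector (1, -2).
s=-4: eigenvector (1, -3).
P = [[1, 1], [-2, -3]], D = diag(0, -4), P⁻¹ = [[3, 1], [-2, -1]].
L⁵ = P·diag(0, -1024)·P⁻¹ = [[2048, 1024], [-6144, -3072]].
The requested entry is -6144.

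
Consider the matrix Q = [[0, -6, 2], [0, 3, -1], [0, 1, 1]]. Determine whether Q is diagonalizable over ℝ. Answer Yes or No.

No

Characteristic polynomial: p(r) = r^3 - 4r^2 + 4r = r(r - 2)^2.
r = 2 has algebraic multiplicity 2; rank(Q − 2I) = 2, so geometric multiplicity = 1.
Geometric multiplicity < algebraic multiplicity, so Q is not diagonalizable.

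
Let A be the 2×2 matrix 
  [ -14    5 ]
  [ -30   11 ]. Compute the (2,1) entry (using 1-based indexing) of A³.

-390

Characteristic polynomial: μ^2 + 3μ - 4 = (μ - 1)(μ + 4), so the eigenvalues are -4, 1.
μ=-4: eigenvector (-1, -2).
μ=1: eigenvector (1, 3).
P = [[-1, 1], [-2, 3]], D = diag(-4, 1), P⁻¹ = [[-3, 1], [-2, 1]].
A³ = P·diag(-64, 1)·P⁻¹ = [[-194, 65], [-390, 131]].
The requested entry is -390.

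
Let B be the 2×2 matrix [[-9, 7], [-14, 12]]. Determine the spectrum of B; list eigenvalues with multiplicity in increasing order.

-2, 5

Characteristic polynomial: p(t) = t^2 - 3t - 10 = (t - 5)(t + 2).
Roots (with multiplicity): -2, 5.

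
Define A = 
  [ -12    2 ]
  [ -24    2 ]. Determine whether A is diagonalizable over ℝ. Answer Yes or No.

Yes

Characteristic polynomial: p(t) = t^2 + 10t + 24 = (t + 4)(t + 6).
All 2 eigenvalues are distinct, so A is diagonalizable.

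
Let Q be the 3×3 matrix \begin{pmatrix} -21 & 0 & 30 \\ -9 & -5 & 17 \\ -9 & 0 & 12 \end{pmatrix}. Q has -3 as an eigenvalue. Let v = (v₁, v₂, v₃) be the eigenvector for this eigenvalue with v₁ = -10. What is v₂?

Q + 3I = [[-18, 0, 30], [-9, -2, 17], [-9, 0, 15]].
Solving (Q + 3I)v = 0 gives the eigenspace spanned by (-10, -6, -6).
With v₁ = -10, v = (-10, -6, -6), so v₂ = -6.

-6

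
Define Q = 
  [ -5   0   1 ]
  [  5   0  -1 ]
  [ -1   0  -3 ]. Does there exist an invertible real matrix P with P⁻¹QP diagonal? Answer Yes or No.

No

Characteristic polynomial: p(λ) = λ^3 + 8λ^2 + 16λ = λ(λ + 4)^2.
λ = -4 has algebraic multiplicity 2; rank(Q + 4I) = 2, so geometric multiplicity = 1.
Geometric multiplicity < algebraic multiplicity, so Q is not diagonalizable.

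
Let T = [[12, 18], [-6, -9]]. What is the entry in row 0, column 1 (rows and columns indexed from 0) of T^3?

162

Characteristic polynomial: μ^2 - 3μ = μ(μ - 3), so the eigenvalues are 0, 3.
μ=3: eigenvector (-2, 1).
μ=0: eigenvector (-3, 2).
P = [[-2, -3], [1, 2]], D = diag(3, 0), P⁻¹ = [[-2, -3], [1, 2]].
T³ = P·diag(27, 0)·P⁻¹ = [[108, 162], [-54, -81]].
The requested entry is 162.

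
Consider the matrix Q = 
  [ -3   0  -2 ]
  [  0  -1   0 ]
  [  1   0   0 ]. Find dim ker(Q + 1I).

2

Q + 1I = [[-2, 0, -2], [0, 0, 0], [1, 0, 1]].
This matrix has rank 1, so its null space has dimension 3 − 1 = 2.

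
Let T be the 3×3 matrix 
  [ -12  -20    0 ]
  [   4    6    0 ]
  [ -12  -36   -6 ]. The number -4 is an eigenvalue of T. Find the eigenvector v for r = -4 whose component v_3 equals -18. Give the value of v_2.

T + 4I = [[-8, -20, 0], [4, 10, 0], [-12, -36, -2]].
Solving (T + 4I)v = 0 gives the eigenspace spanned by (-15, 6, -18).
With v_3 = -18, v = (-15, 6, -18), so v_2 = 6.

6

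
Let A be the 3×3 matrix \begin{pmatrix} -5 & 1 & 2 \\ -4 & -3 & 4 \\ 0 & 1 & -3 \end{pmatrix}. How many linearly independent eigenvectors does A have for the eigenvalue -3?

A + 3I = [[-2, 1, 2], [-4, 0, 4], [0, 1, 0]].
This matrix has rank 2, so its null space has dimension 3 − 2 = 1.

1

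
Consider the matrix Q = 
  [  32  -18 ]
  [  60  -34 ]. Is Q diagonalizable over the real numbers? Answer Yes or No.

Characteristic polynomial: p(r) = r^2 + 2r - 8 = (r - 2)(r + 4).
All 2 eigenvalues are distinct, so Q is diagonalizable.

Yes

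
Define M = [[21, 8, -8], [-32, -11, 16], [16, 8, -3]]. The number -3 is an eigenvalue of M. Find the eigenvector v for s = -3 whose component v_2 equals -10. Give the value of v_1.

5

M + 3I = [[24, 8, -8], [-32, -8, 16], [16, 8, 0]].
Solving (M + 3I)v = 0 gives the eigenspace spanned by (5, -10, 5).
With v_2 = -10, v = (5, -10, 5), so v_1 = 5.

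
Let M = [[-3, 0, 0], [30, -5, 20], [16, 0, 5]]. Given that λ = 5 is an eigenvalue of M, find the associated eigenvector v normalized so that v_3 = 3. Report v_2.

6

M − 5I = [[-8, 0, 0], [30, -10, 20], [16, 0, 0]].
Solving (M − 5I)v = 0 gives the eigenspace spanned by (0, 6, 3).
With v_3 = 3, v = (0, 6, 3), so v_2 = 6.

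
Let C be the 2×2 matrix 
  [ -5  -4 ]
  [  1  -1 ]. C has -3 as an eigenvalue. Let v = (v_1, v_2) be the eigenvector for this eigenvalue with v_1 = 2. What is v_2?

-1

C + 3I = [[-2, -4], [1, 2]].
Solving (C + 3I)v = 0 gives the eigenspace spanned by (2, -1).
With v_1 = 2, v = (2, -1), so v_2 = -1.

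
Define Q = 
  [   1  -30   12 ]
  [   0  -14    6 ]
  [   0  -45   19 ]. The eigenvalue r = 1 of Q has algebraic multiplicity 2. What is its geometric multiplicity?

Q − 1I = [[0, -30, 12], [0, -15, 6], [0, -45, 18]].
This matrix has rank 1, so its null space has dimension 3 − 1 = 2.

2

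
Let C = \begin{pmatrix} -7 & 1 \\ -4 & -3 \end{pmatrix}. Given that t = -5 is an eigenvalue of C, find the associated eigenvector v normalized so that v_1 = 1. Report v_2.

C + 5I = [[-2, 1], [-4, 2]].
Solving (C + 5I)v = 0 gives the eigenspace spanned by (1, 2).
With v_1 = 1, v = (1, 2), so v_2 = 2.

2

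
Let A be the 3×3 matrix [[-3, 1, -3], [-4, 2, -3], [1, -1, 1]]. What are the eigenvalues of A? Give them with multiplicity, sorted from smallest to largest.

-2, 1, 1

Characteristic polynomial: p(λ) = λ^3 - 3λ + 2 = (λ - 1)^2(λ + 2).
Roots (with multiplicity): -2, 1, 1.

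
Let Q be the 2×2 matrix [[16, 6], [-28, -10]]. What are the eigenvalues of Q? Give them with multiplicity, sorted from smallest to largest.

Characteristic polynomial: p(r) = r^2 - 6r + 8 = (r - 4)(r - 2).
Roots (with multiplicity): 2, 4.

2, 4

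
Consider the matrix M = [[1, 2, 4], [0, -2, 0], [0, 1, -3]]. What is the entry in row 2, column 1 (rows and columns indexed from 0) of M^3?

Characteristic polynomial: t^3 + 4t^2 + t - 6 = (t - 1)(t + 2)(t + 3), so the eigenvalues are -3, -2, 1.
t=1: eigenvector (1, 0, 0).
t=-3: eigenvector (-1, 0, 1).
t=-2: eigenvector (-2, 1, 1).
P = [[1, -1, -2], [0, 0, 1], [0, 1, 1]], D = diag(1, -3, -2), P⁻¹ = [[1, 1, 1], [0, -1, 1], [0, 1, 0]].
M³ = P·diag(1, -27, -8)·P⁻¹ = [[1, -10, 28], [0, -8, 0], [0, 19, -27]].
The requested entry is 19.

19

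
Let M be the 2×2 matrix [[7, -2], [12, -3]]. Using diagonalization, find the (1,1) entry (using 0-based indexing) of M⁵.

-483

Characteristic polynomial: r^2 - 4r + 3 = (r - 3)(r - 1), so the eigenvalues are 1, 3.
r=3: eigenvector (-1, -2).
r=1: eigenvector (1, 3).
P = [[-1, 1], [-2, 3]], D = diag(3, 1), P⁻¹ = [[-3, 1], [-2, 1]].
M⁵ = P·diag(243, 1)·P⁻¹ = [[727, -242], [1452, -483]].
The requested entry is -483.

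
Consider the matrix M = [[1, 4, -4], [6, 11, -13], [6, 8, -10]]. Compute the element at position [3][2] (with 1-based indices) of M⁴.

Characteristic polynomial: s^3 - 2s^2 - 5s + 6 = (s - 3)(s - 1)(s + 2), so the eigenvalues are -2, 1, 3.
s=1: eigenvector (1, 2, 2).
s=3: eigenvector (2, 5, 4).
s=-2: eigenvector (0, 1, 1).
P = [[1, 2, 0], [2, 5, 1], [2, 4, 1]], D = diag(1, 3, -2), P⁻¹ = [[1, -2, 2], [0, 1, -1], [-2, 0, 1]].
M⁴ = P·diag(1, 81, 16)·P⁻¹ = [[1, 160, -160], [-30, 401, -385], [-30, 320, -304]].
The requested entry is 320.

320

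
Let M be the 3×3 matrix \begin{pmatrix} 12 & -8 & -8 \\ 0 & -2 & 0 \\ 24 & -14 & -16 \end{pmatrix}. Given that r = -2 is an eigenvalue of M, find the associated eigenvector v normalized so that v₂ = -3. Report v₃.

3

M + 2I = [[14, -8, -8], [0, 0, 0], [24, -14, -14]].
Solving (M + 2I)v = 0 gives the eigenspace spanned by (0, -3, 3).
With v₂ = -3, v = (0, -3, 3), so v₃ = 3.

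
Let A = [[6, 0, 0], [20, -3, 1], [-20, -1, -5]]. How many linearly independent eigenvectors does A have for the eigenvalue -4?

1

A + 4I = [[10, 0, 0], [20, 1, 1], [-20, -1, -1]].
This matrix has rank 2, so its null space has dimension 3 − 2 = 1.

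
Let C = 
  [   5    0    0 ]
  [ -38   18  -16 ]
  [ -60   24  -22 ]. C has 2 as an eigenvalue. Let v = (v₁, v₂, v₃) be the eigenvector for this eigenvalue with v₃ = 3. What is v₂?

C − 2I = [[3, 0, 0], [-38, 16, -16], [-60, 24, -24]].
Solving (C − 2I)v = 0 gives the eigenspace spanned by (0, 3, 3).
With v₃ = 3, v = (0, 3, 3), so v₂ = 3.

3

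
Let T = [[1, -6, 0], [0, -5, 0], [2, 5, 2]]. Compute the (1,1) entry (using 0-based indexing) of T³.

-125

Characteristic polynomial: r^3 + 2r^2 - 13r + 10 = (r - 2)(r - 1)(r + 5), so the eigenvalues are -5, 1, 2.
r=1: eigenvector (1, 0, -2).
r=2: eigenvector (0, 0, 1).
r=-5: eigenvector (1, 1, -1).
P = [[1, 0, 1], [0, 0, 1], [-2, 1, -1]], D = diag(1, 2, -5), P⁻¹ = [[1, -1, 0], [2, -1, 1], [0, 1, 0]].
T³ = P·diag(1, 8, -125)·P⁻¹ = [[1, -126, 0], [0, -125, 0], [14, 119, 8]].
The requested entry is -125.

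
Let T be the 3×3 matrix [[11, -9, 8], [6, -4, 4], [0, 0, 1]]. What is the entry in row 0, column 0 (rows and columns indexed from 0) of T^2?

67

Characteristic polynomial: μ^3 - 8μ^2 + 17μ - 10 = (μ - 5)(μ - 2)(μ - 1), so the eigenvalues are 1, 2, 5.
μ=5: eigenvector (3, 2, 0).
μ=2: eigenvector (1, 1, 0).
μ=1: eigenvector (1, 2, 1).
P = [[3, 1, 1], [2, 1, 2], [0, 0, 1]], D = diag(5, 2, 1), P⁻¹ = [[1, -1, 1], [-2, 3, -4], [0, 0, 1]].
T² = P·diag(25, 4, 1)·P⁻¹ = [[67, -63, 60], [42, -38, 36], [0, 0, 1]].
The requested entry is 67.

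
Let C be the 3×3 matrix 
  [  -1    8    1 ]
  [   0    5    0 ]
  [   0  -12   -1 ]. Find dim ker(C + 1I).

C + 1I = [[0, 8, 1], [0, 6, 0], [0, -12, 0]].
This matrix has rank 2, so its null space has dimension 3 − 2 = 1.

1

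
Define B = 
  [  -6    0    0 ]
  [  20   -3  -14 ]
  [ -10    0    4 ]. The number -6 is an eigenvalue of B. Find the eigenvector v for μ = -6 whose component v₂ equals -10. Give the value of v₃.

5

B + 6I = [[0, 0, 0], [20, 3, -14], [-10, 0, 10]].
Solving (B + 6I)v = 0 gives the eigenspace spanned by (5, -10, 5).
With v₂ = -10, v = (5, -10, 5), so v₃ = 5.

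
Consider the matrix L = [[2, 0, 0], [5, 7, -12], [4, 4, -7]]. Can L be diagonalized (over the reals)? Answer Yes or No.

Characteristic polynomial: p(t) = t^3 - 2t^2 - t + 2 = (t - 2)(t - 1)(t + 1).
All 3 eigenvalues are distinct, so L is diagonalizable.

Yes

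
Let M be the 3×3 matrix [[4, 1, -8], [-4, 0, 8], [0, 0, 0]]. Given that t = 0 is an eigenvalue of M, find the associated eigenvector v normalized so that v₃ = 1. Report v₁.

2

M = [[4, 1, -8], [-4, 0, 8], [0, 0, 0]].
Solving (M)v = 0 gives the eigenspace spanned by (2, 0, 1).
With v₃ = 1, v = (2, 0, 1), so v₁ = 2.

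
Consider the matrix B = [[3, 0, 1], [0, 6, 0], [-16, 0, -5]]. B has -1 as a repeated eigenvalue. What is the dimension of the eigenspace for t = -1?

B + 1I = [[4, 0, 1], [0, 7, 0], [-16, 0, -4]].
This matrix has rank 2, so its null space has dimension 3 − 2 = 1.

1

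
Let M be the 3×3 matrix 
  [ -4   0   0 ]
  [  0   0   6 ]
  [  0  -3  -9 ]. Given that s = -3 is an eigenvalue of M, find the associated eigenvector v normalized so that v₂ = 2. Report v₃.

-1

M + 3I = [[-1, 0, 0], [0, 3, 6], [0, -3, -6]].
Solving (M + 3I)v = 0 gives the eigenspace spanned by (0, 2, -1).
With v₂ = 2, v = (0, 2, -1), so v₃ = -1.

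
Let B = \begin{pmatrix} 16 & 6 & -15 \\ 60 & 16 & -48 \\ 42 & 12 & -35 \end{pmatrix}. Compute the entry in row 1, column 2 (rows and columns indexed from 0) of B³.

Characteristic polynomial: r^3 + 3r^2 - 18r - 40 = (r - 4)(r + 2)(r + 5), so the eigenvalues are -5, -2, 4.
r=-2: eigenvector (1, 2, 2).
r=4: eigenvector (1, 3, 2).
r=-5: eigenvector (1, 4, 3).
P = [[1, 1, 1], [2, 3, 4], [2, 2, 3]], D = diag(-2, 4, -5), P⁻¹ = [[1, -1, 1], [2, 1, -2], [-2, 0, 1]].
B³ = P·diag(-8, 64, -125)·P⁻¹ = [[370, 72, -261], [1368, 208, -900], [990, 144, -647]].
The requested entry is -900.

-900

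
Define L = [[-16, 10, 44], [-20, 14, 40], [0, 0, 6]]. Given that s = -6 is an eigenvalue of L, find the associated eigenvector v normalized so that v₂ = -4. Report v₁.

-4

L + 6I = [[-10, 10, 44], [-20, 20, 40], [0, 0, 12]].
Solving (L + 6I)v = 0 gives the eigenspace spanned by (-4, -4, 0).
With v₂ = -4, v = (-4, -4, 0), so v₁ = -4.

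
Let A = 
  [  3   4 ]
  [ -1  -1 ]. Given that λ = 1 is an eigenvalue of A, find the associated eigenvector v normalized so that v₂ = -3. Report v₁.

6

A − 1I = [[2, 4], [-1, -2]].
Solving (A − 1I)v = 0 gives the eigenspace spanned by (6, -3).
With v₂ = -3, v = (6, -3), so v₁ = 6.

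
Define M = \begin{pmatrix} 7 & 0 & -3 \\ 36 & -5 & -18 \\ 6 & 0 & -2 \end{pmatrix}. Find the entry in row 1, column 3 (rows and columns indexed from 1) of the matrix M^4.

-255

Characteristic polynomial: s^3 - 21s + 20 = (s - 4)(s - 1)(s + 5), so the eigenvalues are -5, 1, 4.
s=1: eigenvector (1, 0, 2).
s=-5: eigenvector (0, 1, 0).
s=4: eigenvector (-1, -2, -1).
P = [[1, 0, -1], [0, 1, -2], [2, 0, -1]], D = diag(1, -5, 4), P⁻¹ = [[-1, 0, 1], [-4, 1, 2], [-2, 0, 1]].
M⁴ = P·diag(1, 625, 256)·P⁻¹ = [[511, 0, -255], [-1476, 625, 738], [510, 0, -254]].
The requested entry is -255.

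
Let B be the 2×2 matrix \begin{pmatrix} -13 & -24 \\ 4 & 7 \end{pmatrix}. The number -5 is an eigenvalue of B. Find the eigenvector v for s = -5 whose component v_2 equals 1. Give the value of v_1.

B + 5I = [[-8, -24], [4, 12]].
Solving (B + 5I)v = 0 gives the eigenspace spanned by (-3, 1).
With v_2 = 1, v = (-3, 1), so v_1 = -3.

-3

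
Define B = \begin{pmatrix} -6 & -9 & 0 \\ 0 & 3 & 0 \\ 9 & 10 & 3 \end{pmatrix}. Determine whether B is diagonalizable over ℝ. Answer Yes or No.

No

Characteristic polynomial: p(μ) = μ^3 - 27μ + 54 = (μ - 3)^2(μ + 6).
μ = 3 has algebraic multiplicity 2; rank(B − 3I) = 2, so geometric multiplicity = 1.
Geometric multiplicity < algebraic multiplicity, so B is not diagonalizable.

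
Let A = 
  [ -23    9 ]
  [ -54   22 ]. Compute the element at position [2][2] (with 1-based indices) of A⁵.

9322

Characteristic polynomial: t^2 + t - 20 = (t - 4)(t + 5), so the eigenvalues are -5, 4.
t=4: eigenvector (1, 3).
t=-5: eigenvector (-1, -2).
P = [[1, -1], [3, -2]], D = diag(4, -5), P⁻¹ = [[-2, 1], [-3, 1]].
A⁵ = P·diag(1024, -3125)·P⁻¹ = [[-11423, 4149], [-24894, 9322]].
The requested entry is 9322.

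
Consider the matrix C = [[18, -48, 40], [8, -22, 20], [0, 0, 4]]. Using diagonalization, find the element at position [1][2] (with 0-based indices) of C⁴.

-2080

Characteristic polynomial: μ^3 - 28μ + 48 = (μ - 4)(μ - 2)(μ + 6), so the eigenvalues are -6, 2, 4.
μ=4: eigenvector (4, 2, 1).
μ=-6: eigenvector (2, 1, 0).
μ=2: eigenvector (3, 1, 0).
P = [[4, 2, 3], [2, 1, 1], [1, 0, 0]], D = diag(4, -6, 2), P⁻¹ = [[0, 0, 1], [-1, 3, -2], [1, -2, 0]].
C⁴ = P·diag(256, 1296, 16)·P⁻¹ = [[-2544, 7680, -4160], [-1280, 3856, -2080], [0, 0, 256]].
The requested entry is -2080.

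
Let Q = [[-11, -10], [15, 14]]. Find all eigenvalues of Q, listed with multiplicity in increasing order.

-1, 4

Characteristic polynomial: p(t) = t^2 - 3t - 4 = (t - 4)(t + 1).
Roots (with multiplicity): -1, 4.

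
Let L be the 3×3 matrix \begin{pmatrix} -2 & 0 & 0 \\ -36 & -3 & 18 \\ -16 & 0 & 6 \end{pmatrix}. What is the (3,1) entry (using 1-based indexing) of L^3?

Characteristic polynomial: t^3 - t^2 - 24t - 36 = (t - 6)(t + 2)(t + 3), so the eigenvalues are -3, -2, 6.
t=-2: eigenvector (1, 0, 2).
t=-3: eigenvector (0, 1, 0).
t=6: eigenvector (0, 2, 1).
P = [[1, 0, 0], [0, 1, 2], [2, 0, 1]], D = diag(-2, -3, 6), P⁻¹ = [[1, 0, 0], [4, 1, -2], [-2, 0, 1]].
L³ = P·diag(-8, -27, 216)·P⁻¹ = [[-8, 0, 0], [-972, -27, 486], [-448, 0, 216]].
The requested entry is -448.

-448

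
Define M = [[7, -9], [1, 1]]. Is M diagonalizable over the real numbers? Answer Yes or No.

Characteristic polynomial: p(t) = t^2 - 8t + 16 = (t - 4)^2.
t = 4 has algebraic multiplicity 2; rank(M − 4I) = 1, so geometric multiplicity = 1.
Geometric multiplicity < algebraic multiplicity, so M is not diagonalizable.

No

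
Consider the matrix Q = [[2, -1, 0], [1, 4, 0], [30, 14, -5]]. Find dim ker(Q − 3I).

Q − 3I = [[-1, -1, 0], [1, 1, 0], [30, 14, -8]].
This matrix has rank 2, so its null space has dimension 3 − 2 = 1.

1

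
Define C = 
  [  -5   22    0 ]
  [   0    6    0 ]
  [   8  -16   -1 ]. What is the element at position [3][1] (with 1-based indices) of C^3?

Characteristic polynomial: r^3 - 31r - 30 = (r - 6)(r + 1)(r + 5), so the eigenvalues are -5, -1, 6.
r=-5: eigenvector (1, 0, -2).
r=6: eigenvector (2, 1, 0).
r=-1: eigenvector (0, 0, 1).
P = [[1, 2, 0], [0, 1, 0], [-2, 0, 1]], D = diag(-5, 6, -1), P⁻¹ = [[1, -2, 0], [0, 1, 0], [2, -4, 1]].
C³ = P·diag(-125, 216, -1)·P⁻¹ = [[-125, 682, 0], [0, 216, 0], [248, -496, -1]].
The requested entry is 248.

248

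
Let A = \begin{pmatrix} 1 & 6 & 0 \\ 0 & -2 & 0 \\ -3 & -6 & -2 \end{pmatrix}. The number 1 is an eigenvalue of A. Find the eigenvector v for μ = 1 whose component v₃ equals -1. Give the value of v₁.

A − 1I = [[0, 6, 0], [0, -3, 0], [-3, -6, -3]].
Solving (A − 1I)v = 0 gives the eigenspace spanned by (1, 0, -1).
With v₃ = -1, v = (1, 0, -1), so v₁ = 1.

1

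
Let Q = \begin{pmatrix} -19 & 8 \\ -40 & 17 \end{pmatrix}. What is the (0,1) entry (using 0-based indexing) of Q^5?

Characteristic polynomial: r^2 + 2r - 3 = (r - 1)(r + 3), so the eigenvalues are -3, 1.
r=-3: eigenvector (1, 2).
r=1: eigenvector (2, 5).
P = [[1, 2], [2, 5]], D = diag(-3, 1), P⁻¹ = [[5, -2], [-2, 1]].
Q⁵ = P·diag(-243, 1)·P⁻¹ = [[-1219, 488], [-2440, 977]].
The requested entry is 488.

488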